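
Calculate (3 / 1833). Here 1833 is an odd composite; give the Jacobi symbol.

0

Reciprocity: 3 ≡ 3 and 1833 ≡ 1 (mod 4), so (3/1833) = +(1833/3).
Reduce top mod 3: now compute (0/3).
Top reduces to 0: gcd > 1, so the symbol is 0.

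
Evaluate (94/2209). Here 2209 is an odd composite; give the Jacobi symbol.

Pull out 2: since 2209 ≡ 1 (mod 8), (2/2209) = +1.
Reciprocity: 47 ≡ 3 and 2209 ≡ 1 (mod 4), so (47/2209) = +(2209/47).
Reduce top mod 47: now compute (0/47).
Top reduces to 0: gcd > 1, so the symbol is 0.

0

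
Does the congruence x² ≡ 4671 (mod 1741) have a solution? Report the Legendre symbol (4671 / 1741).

-1

First reduce: 4671 ≡ 1189 (mod 1741).
Reciprocity: 1189 ≡ 1 and 1741 ≡ 1 (mod 4), so (1189/1741) = +(1741/1189).
Reduce top mod 1189: now compute (552/1189).
Pull out 2^3: since 1189 ≡ 5 (mod 8), (2/1189) = -1, so (2/1189)^3 = -1.
Reciprocity: 69 ≡ 1 and 1189 ≡ 1 (mod 4), so (69/1189) = +(1189/69).
Reduce top mod 69: now compute (16/69).
Pull out 2^4: since 69 ≡ 5 (mod 8), (2/69) = -1, so (2/69)^4 = +1.
Reached (1/69) = 1. Collecting the sign flips along the way, the symbol is -1.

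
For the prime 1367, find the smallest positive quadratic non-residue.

5

(2/1367) = +1, so 2 is a residue.
(3/1367) = +1, so 3 is a residue.
(4/1367) = +1, so 4 is a residue.
(5/1367) = −1, so 5 is the smallest positive non-residue mod 1367.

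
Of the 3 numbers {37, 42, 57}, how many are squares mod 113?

(37/113) = -1 → non-residue.
(42/113) = -1 → non-residue.
(57/113) = +1 → QR.
Total quadratic residues among the 3: 1.

1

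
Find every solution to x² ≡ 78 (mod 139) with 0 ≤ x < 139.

Since 139 ≡ 3 (mod 4), a square root of 78 is 78^((139+1)/4) = 78^35 mod 139.
Repeated squaring: 78^2≡107, 78^4≡51, 78^8≡99, 78^16≡71, 78^32≡37 (mod 139).
78^35 = 78^(32+2+1) ≡ 83 (mod 139).
Check: 83² = 6889 ≡ 78 (mod 139). The two roots are 56 and 83.

56, 83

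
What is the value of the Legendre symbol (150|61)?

First reduce: 150 ≡ 28 (mod 61).
Pull out 2^2: since 61 ≡ 5 (mod 8), (2/61) = -1, so (2/61)^2 = +1.
Reciprocity: 7 ≡ 3 and 61 ≡ 1 (mod 4), so (7/61) = +(61/7).
Reduce top mod 7: now compute (5/7).
Reciprocity: 5 ≡ 1 and 7 ≡ 3 (mod 4), so (5/7) = +(7/5).
Reduce top mod 5: now compute (2/5).
Pull out 2: since 5 ≡ 5 (mod 8), (2/5) = -1.
Reached (1/5) = 1. Collecting the sign flips along the way, the symbol is -1.

-1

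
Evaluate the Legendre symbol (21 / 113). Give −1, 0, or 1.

Euler's criterion: (21/113) ≡ 21^56 (mod 113).
21^2 ≡ 102 (mod 113)
21^4 ≡ 8 (mod 113)
21^8 ≡ 64 (mod 113)
21^16 ≡ 28 (mod 113)
21^32 ≡ 106 (mod 113)
21^56 = 21^(32+16+8) ≡ 112 (mod 113).
Result is 112 ≡ −1, so (21/113) = −1.

-1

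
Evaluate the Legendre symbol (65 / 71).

-1

Reciprocity: 65 ≡ 1 and 71 ≡ 3 (mod 4), so (65/71) = +(71/65).
Reduce top mod 65: now compute (6/65).
Pull out 2: since 65 ≡ 1 (mod 8), (2/65) = +1.
Reciprocity: 3 ≡ 3 and 65 ≡ 1 (mod 4), so (3/65) = +(65/3).
Reduce top mod 3: now compute (2/3).
Pull out 2: since 3 ≡ 3 (mod 8), (2/3) = -1.
Reached (1/3) = 1. Collecting the sign flips along the way, the symbol is -1.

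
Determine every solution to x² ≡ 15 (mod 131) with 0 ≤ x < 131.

Since 131 ≡ 3 (mod 4), a square root of 15 is 15^((131+1)/4) = 15^33 mod 131.
Repeated squaring: 15^2≡94, 15^4≡59, 15^8≡75, 15^16≡123, 15^32≡64 (mod 131).
15^33 = 15^(32+1) ≡ 43 (mod 131).
Check: 43² = 1849 ≡ 15 (mod 131). The two roots are 43 and 88.

43, 88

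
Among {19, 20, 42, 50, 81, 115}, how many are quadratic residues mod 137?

(19/137) = +1 → QR.
(20/137) = -1 → non-residue.
(42/137) = -1 → non-residue.
(50/137) = +1 → QR.
(81/137) = +1 → QR.
(115/137) = +1 → QR.
Total quadratic residues among the 6: 4.

4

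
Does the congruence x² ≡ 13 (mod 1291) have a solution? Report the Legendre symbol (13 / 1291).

1

Reciprocity: 13 ≡ 1 and 1291 ≡ 3 (mod 4), so (13/1291) = +(1291/13).
Reduce top mod 13: now compute (4/13).
Pull out 2^2: since 13 ≡ 5 (mod 8), (2/13) = -1, so (2/13)^2 = +1.
Reached (1/13) = 1. Collecting the sign flips along the way, the symbol is +1.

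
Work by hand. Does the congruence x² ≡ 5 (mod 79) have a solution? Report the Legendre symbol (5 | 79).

1

Euler's criterion: (5/79) ≡ 5^39 (mod 79).
5^2 ≡ 25 (mod 79)
5^4 ≡ 72 (mod 79)
5^8 ≡ 49 (mod 79)
5^16 ≡ 31 (mod 79)
5^32 ≡ 13 (mod 79)
5^39 = 5^(32+4+2+1) ≡ 1 (mod 79).
Result is 1, so (5/79) = 1.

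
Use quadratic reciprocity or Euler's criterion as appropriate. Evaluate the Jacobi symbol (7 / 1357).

Reciprocity: 7 ≡ 3 and 1357 ≡ 1 (mod 4), so (7/1357) = +(1357/7).
Reduce top mod 7: now compute (6/7).
Pull out 2: since 7 ≡ 7 (mod 8), (2/7) = +1.
Reciprocity: 3 ≡ 3 and 7 ≡ 3 (mod 4), so (3/7) = −(7/3).
Reduce top mod 3: now compute (1/3).
Reached (1/3) = 1. Collecting the sign flips along the way, the symbol is -1.

-1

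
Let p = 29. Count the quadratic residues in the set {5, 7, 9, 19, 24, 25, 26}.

(5/29) = +1 → QR.
(7/29) = +1 → QR.
(9/29) = +1 → QR.
(19/29) = -1 → non-residue.
(24/29) = +1 → QR.
(25/29) = +1 → QR.
(26/29) = -1 → non-residue.
Total quadratic residues among the 7: 5.

5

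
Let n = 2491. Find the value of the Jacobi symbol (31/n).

1

Reciprocity: 31 ≡ 3 and 2491 ≡ 3 (mod 4), so (31/2491) = −(2491/31).
Reduce top mod 31: now compute (11/31).
Reciprocity: 11 ≡ 3 and 31 ≡ 3 (mod 4), so (11/31) = −(31/11).
Reduce top mod 11: now compute (9/11).
Reciprocity: 9 ≡ 1 and 11 ≡ 3 (mod 4), so (9/11) = +(11/9).
Reduce top mod 9: now compute (2/9).
Pull out 2: since 9 ≡ 1 (mod 8), (2/9) = +1.
Reached (1/9) = 1. Collecting the sign flips along the way, the symbol is +1.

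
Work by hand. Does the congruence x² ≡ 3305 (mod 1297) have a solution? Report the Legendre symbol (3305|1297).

-1

First reduce: 3305 ≡ 711 (mod 1297).
Reciprocity: 711 ≡ 3 and 1297 ≡ 1 (mod 4), so (711/1297) = +(1297/711).
Reduce top mod 711: now compute (586/711).
Pull out 2: since 711 ≡ 7 (mod 8), (2/711) = +1.
Reciprocity: 293 ≡ 1 and 711 ≡ 3 (mod 4), so (293/711) = +(711/293).
Reduce top mod 293: now compute (125/293).
Reciprocity: 125 ≡ 1 and 293 ≡ 1 (mod 4), so (125/293) = +(293/125).
Reduce top mod 125: now compute (43/125).
Reciprocity: 43 ≡ 3 and 125 ≡ 1 (mod 4), so (43/125) = +(125/43).
Reduce top mod 43: now compute (39/43).
Reciprocity: 39 ≡ 3 and 43 ≡ 3 (mod 4), so (39/43) = −(43/39).
Reduce top mod 39: now compute (4/39).
Pull out 2^2: since 39 ≡ 7 (mod 8), (2/39) = +1, so (2/39)^2 = +1.
Reached (1/39) = 1. Collecting the sign flips along the way, the symbol is -1.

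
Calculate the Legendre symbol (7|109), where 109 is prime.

Reciprocity: 7 ≡ 3 and 109 ≡ 1 (mod 4), so (7/109) = +(109/7).
Reduce top mod 7: now compute (4/7).
Pull out 2^2: since 7 ≡ 7 (mod 8), (2/7) = +1, so (2/7)^2 = +1.
Reached (1/7) = 1. Collecting the sign flips along the way, the symbol is +1.

1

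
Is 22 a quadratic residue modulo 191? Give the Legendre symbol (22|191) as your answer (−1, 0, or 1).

-1

Euler's criterion: (22/191) ≡ 22^95 (mod 191).
22^2 ≡ 102 (mod 191)
22^4 ≡ 90 (mod 191)
22^8 ≡ 78 (mod 191)
22^16 ≡ 163 (mod 191)
22^32 ≡ 20 (mod 191)
22^64 ≡ 18 (mod 191)
22^95 = 22^(64+16+8+4+2+1) ≡ 190 (mod 191).
Result is 190 ≡ −1, so (22/191) = −1.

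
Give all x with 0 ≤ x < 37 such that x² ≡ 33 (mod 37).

12, 25

37 ≡ 1 (mod 4), so we find a root by search.
Trying successive values, 12² = 144 ≡ 33 (mod 37). The other root is 37 − 12 = 25.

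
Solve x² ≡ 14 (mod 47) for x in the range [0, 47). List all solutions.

Since 47 ≡ 3 (mod 4), a square root of 14 is 14^((47+1)/4) = 14^12 mod 47.
Repeated squaring: 14^2≡8, 14^4≡17, 14^8≡7 (mod 47).
14^12 = 14^(8+4) ≡ 25 (mod 47).
Check: 25² = 625 ≡ 14 (mod 47). The two roots are 22 and 25.

22, 25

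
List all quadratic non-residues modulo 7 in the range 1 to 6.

Square k = 1,…,3 (k and 7−k give the same square):
1²=1, 2²=4, 3²≡2 (mod 7).
The residues are {1, 2, 4}; the non-residues are the remaining 3 nonzero classes.

3 5 6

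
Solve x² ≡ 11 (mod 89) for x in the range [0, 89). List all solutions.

10, 79

89 ≡ 1 (mod 4), so we find a root by search.
Trying successive values, 10² = 100 ≡ 11 (mod 89). The other root is 89 − 10 = 79.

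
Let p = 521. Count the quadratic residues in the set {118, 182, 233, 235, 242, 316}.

4

(118/521) = +1 → QR.
(182/521) = -1 → non-residue.
(233/521) = +1 → QR.
(235/521) = +1 → QR.
(242/521) = +1 → QR.
(316/521) = -1 → non-residue.
Total quadratic residues among the 6: 4.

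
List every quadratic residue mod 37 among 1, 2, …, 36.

Square k = 1,…,18 (k and 37−k give the same square):
1²=1, 2²=4, 3²=9, 4²=16, 5²=25, 6²=36, 7²≡12, 8²≡27, 9²≡7, 10²≡26, 11²≡10, 12²≡33, 13²≡21, 14²≡11, 15²≡3, 16²≡34, 17²≡30, 18²≡28 (mod 37).
So the quadratic residues mod 37 are {1, 3, 4, 7, 9, 10, 11, 12, 16, 21, 25, 26, 27, 28, 30, 33, 34, 36}.

1,3,4,7,9,10,11,12,16,21,25,26,27,28,30,33,34,36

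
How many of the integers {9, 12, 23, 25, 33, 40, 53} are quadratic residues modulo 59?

(9/59) = +1 → QR.
(12/59) = +1 → QR.
(23/59) = -1 → non-residue.
(25/59) = +1 → QR.
(33/59) = -1 → non-residue.
(40/59) = -1 → non-residue.
(53/59) = +1 → QR.
Total quadratic residues among the 7: 4.

4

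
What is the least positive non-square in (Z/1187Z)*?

(2/1187) = −1, so 2 is the smallest positive non-residue mod 1187.

2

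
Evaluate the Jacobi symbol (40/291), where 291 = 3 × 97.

-1

Pull out 2^3: since 291 ≡ 3 (mod 8), (2/291) = -1, so (2/291)^3 = -1.
Reciprocity: 5 ≡ 1 and 291 ≡ 3 (mod 4), so (5/291) = +(291/5).
Reduce top mod 5: now compute (1/5).
Reached (1/5) = 1. Collecting the sign flips along the way, the symbol is -1.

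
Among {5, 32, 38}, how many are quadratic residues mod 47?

1

(5/47) = -1 → non-residue.
(32/47) = +1 → QR.
(38/47) = -1 → non-residue.
Total quadratic residues among the 3: 1.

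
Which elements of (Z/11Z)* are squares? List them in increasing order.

1 3 4 5 9

Square k = 1,…,5 (k and 11−k give the same square):
1²=1, 2²=4, 3²=9, 4²≡5, 5²≡3 (mod 11).
So the quadratic residues mod 11 are {1, 3, 4, 5, 9}.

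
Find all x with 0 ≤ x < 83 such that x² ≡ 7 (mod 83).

Since 83 ≡ 3 (mod 4), a square root of 7 is 7^((83+1)/4) = 7^21 mod 83.
Repeated squaring: 7^2≡49, 7^4≡77, 7^8≡36, 7^16≡51 (mod 83).
7^21 = 7^(16+4+1) ≡ 16 (mod 83).
Check: 16² = 256 ≡ 7 (mod 83). The two roots are 16 and 67.

16, 67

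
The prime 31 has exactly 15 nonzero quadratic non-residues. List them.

3 6 11 12 13 15 17 21 22 23 24 26 27 29 30

Square k = 1,…,15 (k and 31−k give the same square):
1²=1, 2²=4, 3²=9, 4²=16, 5²=25, 6²≡5, 7²≡18, 8²≡2, 9²≡19, 10²≡7, 11²≡28, 12²≡20, 13²≡14, 14²≡10, 15²≡8 (mod 31).
The residues are {1, 2, 4, 5, 7, 8, 9, 10, 14, 16, 18, 19, 20, 25, 28}; the non-residues are the remaining 15 nonzero classes.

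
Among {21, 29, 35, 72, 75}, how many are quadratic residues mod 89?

(21/89) = +1 → QR.
(29/89) = -1 → non-residue.
(35/89) = -1 → non-residue.
(72/89) = +1 → QR.
(75/89) = -1 → non-residue.
Total quadratic residues among the 5: 2.

2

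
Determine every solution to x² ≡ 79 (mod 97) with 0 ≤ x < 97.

46, 51

97 ≡ 1 (mod 4), so we find a root by search.
Trying successive values, 46² = 2116 ≡ 79 (mod 97). The other root is 97 − 46 = 51.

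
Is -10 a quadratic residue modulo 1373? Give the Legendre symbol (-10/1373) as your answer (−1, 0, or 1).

1

First reduce: -10 ≡ 1363 (mod 1373).
Reciprocity: 1363 ≡ 3 and 1373 ≡ 1 (mod 4), so (1363/1373) = +(1373/1363).
Reduce top mod 1363: now compute (10/1363).
Pull out 2: since 1363 ≡ 3 (mod 8), (2/1363) = -1.
Reciprocity: 5 ≡ 1 and 1363 ≡ 3 (mod 4), so (5/1363) = +(1363/5).
Reduce top mod 5: now compute (3/5).
Reciprocity: 3 ≡ 3 and 5 ≡ 1 (mod 4), so (3/5) = +(5/3).
Reduce top mod 3: now compute (2/3).
Pull out 2: since 3 ≡ 3 (mod 8), (2/3) = -1.
Reached (1/3) = 1. Collecting the sign flips along the way, the symbol is +1.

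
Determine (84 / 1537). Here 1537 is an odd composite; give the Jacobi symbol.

Pull out 2^2: since 1537 ≡ 1 (mod 8), (2/1537) = +1, so (2/1537)^2 = +1.
Reciprocity: 21 ≡ 1 and 1537 ≡ 1 (mod 4), so (21/1537) = +(1537/21).
Reduce top mod 21: now compute (4/21).
Pull out 2^2: since 21 ≡ 5 (mod 8), (2/21) = -1, so (2/21)^2 = +1.
Reached (1/21) = 1. Collecting the sign flips along the way, the symbol is +1.

1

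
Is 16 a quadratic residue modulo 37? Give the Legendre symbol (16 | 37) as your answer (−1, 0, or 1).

Euler's criterion: (16/37) ≡ 16^18 (mod 37).
16^2 ≡ 34 (mod 37)
16^4 ≡ 9 (mod 37)
16^8 ≡ 7 (mod 37)
16^16 ≡ 12 (mod 37)
16^18 = 16^(16+2) ≡ 1 (mod 37).
Result is 1, so (16/37) = 1.

1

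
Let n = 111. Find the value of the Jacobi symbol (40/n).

1

Pull out 2^3: since 111 ≡ 7 (mod 8), (2/111) = +1, so (2/111)^3 = +1.
Reciprocity: 5 ≡ 1 and 111 ≡ 3 (mod 4), so (5/111) = +(111/5).
Reduce top mod 5: now compute (1/5).
Reached (1/5) = 1. Collecting the sign flips along the way, the symbol is +1.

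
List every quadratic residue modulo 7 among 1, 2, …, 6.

1 2 4

Square k = 1,…,3 (k and 7−k give the same square):
1²=1, 2²=4, 3²≡2 (mod 7).
So the quadratic residues mod 7 are {1, 2, 4}.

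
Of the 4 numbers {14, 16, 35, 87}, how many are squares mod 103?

2

(14/103) = +1 → QR.
(16/103) = +1 → QR.
(35/103) = -1 → non-residue.
(87/103) = -1 → non-residue.
Total quadratic residues among the 4: 2.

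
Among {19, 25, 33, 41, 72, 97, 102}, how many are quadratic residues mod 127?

(19/127) = +1 → QR.
(25/127) = +1 → QR.
(33/127) = -1 → non-residue.
(41/127) = +1 → QR.
(72/127) = +1 → QR.
(97/127) = -1 → non-residue.
(102/127) = -1 → non-residue.
Total quadratic residues among the 7: 4.

4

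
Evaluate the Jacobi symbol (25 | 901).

Reciprocity: 25 ≡ 1 and 901 ≡ 1 (mod 4), so (25/901) = +(901/25).
Reduce top mod 25: now compute (1/25).
Reached (1/25) = 1. Collecting the sign flips along the way, the symbol is +1.

1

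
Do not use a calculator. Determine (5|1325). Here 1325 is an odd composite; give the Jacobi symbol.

0

Reciprocity: 5 ≡ 1 and 1325 ≡ 1 (mod 4), so (5/1325) = +(1325/5).
Reduce top mod 5: now compute (0/5).
Top reduces to 0: gcd > 1, so the symbol is 0.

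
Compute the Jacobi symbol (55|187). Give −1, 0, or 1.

Reciprocity: 55 ≡ 3 and 187 ≡ 3 (mod 4), so (55/187) = −(187/55).
Reduce top mod 55: now compute (22/55).
Pull out 2: since 55 ≡ 7 (mod 8), (2/55) = +1.
Reciprocity: 11 ≡ 3 and 55 ≡ 3 (mod 4), so (11/55) = −(55/11).
Reduce top mod 11: now compute (0/11).
Top reduces to 0: gcd > 1, so the symbol is 0.

0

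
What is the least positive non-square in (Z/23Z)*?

5

(2/23) = +1, so 2 is a residue.
(3/23) = +1, so 3 is a residue.
(4/23) = +1, so 4 is a residue.
(5/23) = −1, so 5 is the smallest positive non-residue mod 23.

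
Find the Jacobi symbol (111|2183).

Reciprocity: 111 ≡ 3 and 2183 ≡ 3 (mod 4), so (111/2183) = −(2183/111).
Reduce top mod 111: now compute (74/111).
Pull out 2: since 111 ≡ 7 (mod 8), (2/111) = +1.
Reciprocity: 37 ≡ 1 and 111 ≡ 3 (mod 4), so (37/111) = +(111/37).
Reduce top mod 37: now compute (0/37).
Top reduces to 0: gcd > 1, so the symbol is 0.

0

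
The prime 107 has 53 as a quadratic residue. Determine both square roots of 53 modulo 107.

Since 107 ≡ 3 (mod 4), a square root of 53 is 53^((107+1)/4) = 53^27 mod 107.
Repeated squaring: 53^2≡27, 53^4≡87, 53^8≡79, 53^16≡35 (mod 107).
53^27 = 53^(16+8+2+1) ≡ 69 (mod 107).
Check: 69² = 4761 ≡ 53 (mod 107). The two roots are 38 and 69.

38, 69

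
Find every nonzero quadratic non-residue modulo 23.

5, 7, 10, 11, 14, 15, 17, 19, 20, 21, 22

Square k = 1,…,11 (k and 23−k give the same square):
1²=1, 2²=4, 3²=9, 4²=16, 5²≡2, 6²≡13, 7²≡3, 8²≡18, 9²≡12, 10²≡8, 11²≡6 (mod 23).
The residues are {1, 2, 3, 4, 6, 8, 9, 12, 13, 16, 18}; the non-residues are the remaining 11 nonzero classes.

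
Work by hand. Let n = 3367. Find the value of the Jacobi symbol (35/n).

Reciprocity: 35 ≡ 3 and 3367 ≡ 3 (mod 4), so (35/3367) = −(3367/35).
Reduce top mod 35: now compute (7/35).
Reciprocity: 7 ≡ 3 and 35 ≡ 3 (mod 4), so (7/35) = −(35/7).
Reduce top mod 7: now compute (0/7).
Top reduces to 0: gcd > 1, so the symbol is 0.

0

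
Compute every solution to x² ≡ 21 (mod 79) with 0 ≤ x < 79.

10, 69

Since 79 ≡ 3 (mod 4), a square root of 21 is 21^((79+1)/4) = 21^20 mod 79.
Repeated squaring: 21^2≡46, 21^4≡62, 21^8≡52, 21^16≡18 (mod 79).
21^20 = 21^(16+4) ≡ 10 (mod 79).
Check: 10² = 100 ≡ 21 (mod 79). The two roots are 10 and 69.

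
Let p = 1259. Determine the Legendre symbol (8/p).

Pull out 2^3: since 1259 ≡ 3 (mod 8), (2/1259) = -1, so (2/1259)^3 = -1.
Reached (1/1259) = 1. Collecting the sign flips along the way, the symbol is -1.

-1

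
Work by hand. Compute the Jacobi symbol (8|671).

Pull out 2^3: since 671 ≡ 7 (mod 8), (2/671) = +1, so (2/671)^3 = +1.
Reached (1/671) = 1. Collecting the sign flips along the way, the symbol is +1.

1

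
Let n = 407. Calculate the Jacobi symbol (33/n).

0

Reciprocity: 33 ≡ 1 and 407 ≡ 3 (mod 4), so (33/407) = +(407/33).
Reduce top mod 33: now compute (11/33).
Reciprocity: 11 ≡ 3 and 33 ≡ 1 (mod 4), so (11/33) = +(33/11).
Reduce top mod 11: now compute (0/11).
Top reduces to 0: gcd > 1, so the symbol is 0.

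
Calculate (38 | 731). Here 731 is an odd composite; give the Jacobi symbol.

1

Pull out 2: since 731 ≡ 3 (mod 8), (2/731) = -1.
Reciprocity: 19 ≡ 3 and 731 ≡ 3 (mod 4), so (19/731) = −(731/19).
Reduce top mod 19: now compute (9/19).
Reciprocity: 9 ≡ 1 and 19 ≡ 3 (mod 4), so (9/19) = +(19/9).
Reduce top mod 9: now compute (1/9).
Reached (1/9) = 1. Collecting the sign flips along the way, the symbol is +1.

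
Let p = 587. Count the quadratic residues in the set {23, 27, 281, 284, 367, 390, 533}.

3

(23/587) = -1 → non-residue.
(27/587) = +1 → QR.
(281/587) = +1 → QR.
(284/587) = -1 → non-residue.
(367/587) = -1 → non-residue.
(390/587) = -1 → non-residue.
(533/587) = +1 → QR.
Total quadratic residues among the 7: 3.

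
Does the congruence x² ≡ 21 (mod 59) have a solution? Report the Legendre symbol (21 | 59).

Reciprocity: 21 ≡ 1 and 59 ≡ 3 (mod 4), so (21/59) = +(59/21).
Reduce top mod 21: now compute (17/21).
Reciprocity: 17 ≡ 1 and 21 ≡ 1 (mod 4), so (17/21) = +(21/17).
Reduce top mod 17: now compute (4/17).
Pull out 2^2: since 17 ≡ 1 (mod 8), (2/17) = +1, so (2/17)^2 = +1.
Reached (1/17) = 1. Collecting the sign flips along the way, the symbol is +1.

1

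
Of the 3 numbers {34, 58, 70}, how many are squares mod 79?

(34/79) = -1 → non-residue.
(58/79) = -1 → non-residue.
(70/79) = -1 → non-residue.
Total quadratic residues among the 3: 0.

0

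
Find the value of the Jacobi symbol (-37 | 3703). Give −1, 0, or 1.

First reduce: -37 ≡ 3666 (mod 3703).
Pull out 2: since 3703 ≡ 7 (mod 8), (2/3703) = +1.
Reciprocity: 1833 ≡ 1 and 3703 ≡ 3 (mod 4), so (1833/3703) = +(3703/1833).
Reduce top mod 1833: now compute (37/1833).
Reciprocity: 37 ≡ 1 and 1833 ≡ 1 (mod 4), so (37/1833) = +(1833/37).
Reduce top mod 37: now compute (20/37).
Pull out 2^2: since 37 ≡ 5 (mod 8), (2/37) = -1, so (2/37)^2 = +1.
Reciprocity: 5 ≡ 1 and 37 ≡ 1 (mod 4), so (5/37) = +(37/5).
Reduce top mod 5: now compute (2/5).
Pull out 2: since 5 ≡ 5 (mod 8), (2/5) = -1.
Reached (1/5) = 1. Collecting the sign flips along the way, the symbol is -1.

-1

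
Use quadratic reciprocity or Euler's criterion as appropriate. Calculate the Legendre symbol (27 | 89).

Reciprocity: 27 ≡ 3 and 89 ≡ 1 (mod 4), so (27/89) = +(89/27).
Reduce top mod 27: now compute (8/27).
Pull out 2^3: since 27 ≡ 3 (mod 8), (2/27) = -1, so (2/27)^3 = -1.
Reached (1/27) = 1. Collecting the sign flips along the way, the symbol is -1.

-1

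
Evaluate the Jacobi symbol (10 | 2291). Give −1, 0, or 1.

-1

Pull out 2: since 2291 ≡ 3 (mod 8), (2/2291) = -1.
Reciprocity: 5 ≡ 1 and 2291 ≡ 3 (mod 4), so (5/2291) = +(2291/5).
Reduce top mod 5: now compute (1/5).
Reached (1/5) = 1. Collecting the sign flips along the way, the symbol is -1.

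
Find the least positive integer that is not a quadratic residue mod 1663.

(2/1663) = +1, so 2 is a residue.
(3/1663) = −1, so 3 is the smallest positive non-residue mod 1663.

3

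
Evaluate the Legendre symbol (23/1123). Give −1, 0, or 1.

Reciprocity: 23 ≡ 3 and 1123 ≡ 3 (mod 4), so (23/1123) = −(1123/23).
Reduce top mod 23: now compute (19/23).
Reciprocity: 19 ≡ 3 and 23 ≡ 3 (mod 4), so (19/23) = −(23/19).
Reduce top mod 19: now compute (4/19).
Pull out 2^2: since 19 ≡ 3 (mod 8), (2/19) = -1, so (2/19)^2 = +1.
Reached (1/19) = 1. Collecting the sign flips along the way, the symbol is +1.

1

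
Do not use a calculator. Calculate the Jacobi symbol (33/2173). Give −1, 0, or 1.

Reciprocity: 33 ≡ 1 and 2173 ≡ 1 (mod 4), so (33/2173) = +(2173/33).
Reduce top mod 33: now compute (28/33).
Pull out 2^2: since 33 ≡ 1 (mod 8), (2/33) = +1, so (2/33)^2 = +1.
Reciprocity: 7 ≡ 3 and 33 ≡ 1 (mod 4), so (7/33) = +(33/7).
Reduce top mod 7: now compute (5/7).
Reciprocity: 5 ≡ 1 and 7 ≡ 3 (mod 4), so (5/7) = +(7/5).
Reduce top mod 5: now compute (2/5).
Pull out 2: since 5 ≡ 5 (mod 8), (2/5) = -1.
Reached (1/5) = 1. Collecting the sign flips along the way, the symbol is -1.

-1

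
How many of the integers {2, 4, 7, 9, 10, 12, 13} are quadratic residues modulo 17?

4

(2/17) = +1 → QR.
(4/17) = +1 → QR.
(7/17) = -1 → non-residue.
(9/17) = +1 → QR.
(10/17) = -1 → non-residue.
(12/17) = -1 → non-residue.
(13/17) = +1 → QR.
Total quadratic residues among the 7: 4.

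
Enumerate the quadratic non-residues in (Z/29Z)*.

2, 3, 8, 10, 11, 12, 14, 15, 17, 18, 19, 21, 26, 27

Square k = 1,…,14 (k and 29−k give the same square):
1²=1, 2²=4, 3²=9, 4²=16, 5²=25, 6²≡7, 7²≡20, 8²≡6, 9²≡23, 10²≡13, 11²≡5, 12²≡28, 13²≡24, 14²≡22 (mod 29).
The residues are {1, 4, 5, 6, 7, 9, 13, 16, 20, 22, 23, 24, 25, 28}; the non-residues are the remaining 14 nonzero classes.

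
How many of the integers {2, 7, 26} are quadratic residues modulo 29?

1

(2/29) = -1 → non-residue.
(7/29) = +1 → QR.
(26/29) = -1 → non-residue.
Total quadratic residues among the 3: 1.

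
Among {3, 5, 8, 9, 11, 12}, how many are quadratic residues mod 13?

3

(3/13) = +1 → QR.
(5/13) = -1 → non-residue.
(8/13) = -1 → non-residue.
(9/13) = +1 → QR.
(11/13) = -1 → non-residue.
(12/13) = +1 → QR.
Total quadratic residues among the 6: 3.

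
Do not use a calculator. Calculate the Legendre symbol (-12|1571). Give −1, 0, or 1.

-1

First reduce: -12 ≡ 1559 (mod 1571).
Reciprocity: 1559 ≡ 3 and 1571 ≡ 3 (mod 4), so (1559/1571) = −(1571/1559).
Reduce top mod 1559: now compute (12/1559).
Pull out 2^2: since 1559 ≡ 7 (mod 8), (2/1559) = +1, so (2/1559)^2 = +1.
Reciprocity: 3 ≡ 3 and 1559 ≡ 3 (mod 4), so (3/1559) = −(1559/3).
Reduce top mod 3: now compute (2/3).
Pull out 2: since 3 ≡ 3 (mod 8), (2/3) = -1.
Reached (1/3) = 1. Collecting the sign flips along the way, the symbol is -1.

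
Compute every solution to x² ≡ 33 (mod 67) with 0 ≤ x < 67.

10, 57

Since 67 ≡ 3 (mod 4), a square root of 33 is 33^((67+1)/4) = 33^17 mod 67.
Repeated squaring: 33^2≡17, 33^4≡21, 33^8≡39, 33^16≡47 (mod 67).
33^17 = 33^(16+1) ≡ 10 (mod 67).
Check: 10² = 100 ≡ 33 (mod 67). The two roots are 10 and 57.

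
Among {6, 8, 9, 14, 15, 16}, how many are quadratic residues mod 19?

(6/19) = +1 → QR.
(8/19) = -1 → non-residue.
(9/19) = +1 → QR.
(14/19) = -1 → non-residue.
(15/19) = -1 → non-residue.
(16/19) = +1 → QR.
Total quadratic residues among the 6: 3.

3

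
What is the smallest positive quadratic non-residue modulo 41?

3

(2/41) = +1, so 2 is a residue.
(3/41) = −1, so 3 is the smallest positive non-residue mod 41.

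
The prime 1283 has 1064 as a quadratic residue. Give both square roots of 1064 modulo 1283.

295, 988

Since 1283 ≡ 3 (mod 4), a square root of 1064 is 1064^((1283+1)/4) = 1064^321 mod 1283.
Repeated squaring: 1064^2≡490, 1064^4≡179, 1064^8≡1249, 1064^16≡1156, 1064^32≡733, 1064^64≡995, 1064^128≡832, 1064^256≡687 (mod 1283).
1064^321 = 1064^(256+64+1) ≡ 988 (mod 1283).
Check: 988² = 976144 ≡ 1064 (mod 1283). The two roots are 295 and 988.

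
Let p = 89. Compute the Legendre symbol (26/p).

Pull out 2: since 89 ≡ 1 (mod 8), (2/89) = +1.
Reciprocity: 13 ≡ 1 and 89 ≡ 1 (mod 4), so (13/89) = +(89/13).
Reduce top mod 13: now compute (11/13).
Reciprocity: 11 ≡ 3 and 13 ≡ 1 (mod 4), so (11/13) = +(13/11).
Reduce top mod 11: now compute (2/11).
Pull out 2: since 11 ≡ 3 (mod 8), (2/11) = -1.
Reached (1/11) = 1. Collecting the sign flips along the way, the symbol is -1.

-1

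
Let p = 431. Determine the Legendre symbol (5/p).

1

Euler's criterion: (5/431) ≡ 5^215 (mod 431).
5^2 ≡ 25 (mod 431)
5^4 ≡ 194 (mod 431)
5^8 ≡ 139 (mod 431)
5^16 ≡ 357 (mod 431)
5^32 ≡ 304 (mod 431)
5^64 ≡ 182 (mod 431)
5^128 ≡ 368 (mod 431)
5^215 = 5^(128+64+16+4+2+1) ≡ 1 (mod 431).
Result is 1, so (5/431) = 1.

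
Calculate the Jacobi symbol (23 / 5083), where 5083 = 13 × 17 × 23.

Reciprocity: 23 ≡ 3 and 5083 ≡ 3 (mod 4), so (23/5083) = −(5083/23).
Reduce top mod 23: now compute (0/23).
Top reduces to 0: gcd > 1, so the symbol is 0.

0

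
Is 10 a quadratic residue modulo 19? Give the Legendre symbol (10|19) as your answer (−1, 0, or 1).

-1

Pull out 2: since 19 ≡ 3 (mod 8), (2/19) = -1.
Reciprocity: 5 ≡ 1 and 19 ≡ 3 (mod 4), so (5/19) = +(19/5).
Reduce top mod 5: now compute (4/5).
Pull out 2^2: since 5 ≡ 5 (mod 8), (2/5) = -1, so (2/5)^2 = +1.
Reached (1/5) = 1. Collecting the sign flips along the way, the symbol is -1.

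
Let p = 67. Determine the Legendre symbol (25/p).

1

Reciprocity: 25 ≡ 1 and 67 ≡ 3 (mod 4), so (25/67) = +(67/25).
Reduce top mod 25: now compute (17/25).
Reciprocity: 17 ≡ 1 and 25 ≡ 1 (mod 4), so (17/25) = +(25/17).
Reduce top mod 17: now compute (8/17).
Pull out 2^3: since 17 ≡ 1 (mod 8), (2/17) = +1, so (2/17)^3 = +1.
Reached (1/17) = 1. Collecting the sign flips along the way, the symbol is +1.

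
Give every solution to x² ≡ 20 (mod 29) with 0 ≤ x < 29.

29 ≡ 1 (mod 4), so we find a root by search.
Trying successive values, 7² = 49 ≡ 20 (mod 29). The other root is 29 − 7 = 22.

7, 22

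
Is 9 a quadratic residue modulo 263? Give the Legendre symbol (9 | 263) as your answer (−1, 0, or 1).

Reciprocity: 9 ≡ 1 and 263 ≡ 3 (mod 4), so (9/263) = +(263/9).
Reduce top mod 9: now compute (2/9).
Pull out 2: since 9 ≡ 1 (mod 8), (2/9) = +1.
Reached (1/9) = 1. Collecting the sign flips along the way, the symbol is +1.

1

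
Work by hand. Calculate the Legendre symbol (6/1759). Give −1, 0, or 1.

-1

Pull out 2: since 1759 ≡ 7 (mod 8), (2/1759) = +1.
Reciprocity: 3 ≡ 3 and 1759 ≡ 3 (mod 4), so (3/1759) = −(1759/3).
Reduce top mod 3: now compute (1/3).
Reached (1/3) = 1. Collecting the sign flips along the way, the symbol is -1.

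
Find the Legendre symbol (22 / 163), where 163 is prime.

1

Pull out 2: since 163 ≡ 3 (mod 8), (2/163) = -1.
Reciprocity: 11 ≡ 3 and 163 ≡ 3 (mod 4), so (11/163) = −(163/11).
Reduce top mod 11: now compute (9/11).
Reciprocity: 9 ≡ 1 and 11 ≡ 3 (mod 4), so (9/11) = +(11/9).
Reduce top mod 9: now compute (2/9).
Pull out 2: since 9 ≡ 1 (mod 8), (2/9) = +1.
Reached (1/9) = 1. Collecting the sign flips along the way, the symbol is +1.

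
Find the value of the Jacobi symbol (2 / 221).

Pull out 2: since 221 ≡ 5 (mod 8), (2/221) = -1.
Reached (1/221) = 1. Collecting the sign flips along the way, the symbol is -1.

-1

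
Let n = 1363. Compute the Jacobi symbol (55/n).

-1

Reciprocity: 55 ≡ 3 and 1363 ≡ 3 (mod 4), so (55/1363) = −(1363/55).
Reduce top mod 55: now compute (43/55).
Reciprocity: 43 ≡ 3 and 55 ≡ 3 (mod 4), so (43/55) = −(55/43).
Reduce top mod 43: now compute (12/43).
Pull out 2^2: since 43 ≡ 3 (mod 8), (2/43) = -1, so (2/43)^2 = +1.
Reciprocity: 3 ≡ 3 and 43 ≡ 3 (mod 4), so (3/43) = −(43/3).
Reduce top mod 3: now compute (1/3).
Reached (1/3) = 1. Collecting the sign flips along the way, the symbol is -1.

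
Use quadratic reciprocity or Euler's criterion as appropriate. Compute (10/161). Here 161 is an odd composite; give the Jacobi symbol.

1

Pull out 2: since 161 ≡ 1 (mod 8), (2/161) = +1.
Reciprocity: 5 ≡ 1 and 161 ≡ 1 (mod 4), so (5/161) = +(161/5).
Reduce top mod 5: now compute (1/5).
Reached (1/5) = 1. Collecting the sign flips along the way, the symbol is +1.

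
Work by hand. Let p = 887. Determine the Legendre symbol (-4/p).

-1

Euler's criterion: (-4/887) ≡ 883^443 (mod 887).
883^2 ≡ 16 (mod 887)
883^4 ≡ 256 (mod 887)
883^8 ≡ 785 (mod 887)
883^16 ≡ 647 (mod 887)
883^32 ≡ 832 (mod 887)
883^64 ≡ 364 (mod 887)
883^128 ≡ 333 (mod 887)
883^256 ≡ 14 (mod 887)
883^443 = 883^(256+128+32+16+8+2+1) ≡ 886 (mod 887).
Result is 886 ≡ −1, so (-4/887) = −1.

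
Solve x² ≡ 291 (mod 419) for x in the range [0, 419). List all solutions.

Since 419 ≡ 3 (mod 4), a square root of 291 is 291^((419+1)/4) = 291^105 mod 419.
Repeated squaring: 291^2≡43, 291^4≡173, 291^8≡180, 291^16≡137, 291^32≡333, 291^64≡273 (mod 419).
291^105 = 291^(64+32+8+1) ≡ 349 (mod 419).
Check: 349² = 121801 ≡ 291 (mod 419). The two roots are 70 and 349.

70, 349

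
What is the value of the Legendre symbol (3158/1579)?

First reduce: 3158 ≡ 0 (mod 1579).
Top reduces to 0: gcd > 1, so the symbol is 0.

0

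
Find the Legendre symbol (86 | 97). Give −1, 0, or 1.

1

Pull out 2: since 97 ≡ 1 (mod 8), (2/97) = +1.
Reciprocity: 43 ≡ 3 and 97 ≡ 1 (mod 4), so (43/97) = +(97/43).
Reduce top mod 43: now compute (11/43).
Reciprocity: 11 ≡ 3 and 43 ≡ 3 (mod 4), so (11/43) = −(43/11).
Reduce top mod 11: now compute (10/11).
Pull out 2: since 11 ≡ 3 (mod 8), (2/11) = -1.
Reciprocity: 5 ≡ 1 and 11 ≡ 3 (mod 4), so (5/11) = +(11/5).
Reduce top mod 5: now compute (1/5).
Reached (1/5) = 1. Collecting the sign flips along the way, the symbol is +1.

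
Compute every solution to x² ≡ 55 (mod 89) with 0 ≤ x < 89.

12, 77

89 ≡ 1 (mod 4), so we find a root by search.
Trying successive values, 12² = 144 ≡ 55 (mod 89). The other root is 89 − 12 = 77.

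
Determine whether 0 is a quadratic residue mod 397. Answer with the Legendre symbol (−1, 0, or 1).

Top reduces to 0: gcd > 1, so the symbol is 0.

0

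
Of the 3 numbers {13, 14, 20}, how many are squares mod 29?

(13/29) = +1 → QR.
(14/29) = -1 → non-residue.
(20/29) = +1 → QR.
Total quadratic residues among the 3: 2.

2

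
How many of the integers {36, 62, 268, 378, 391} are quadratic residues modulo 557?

4

(36/557) = +1 → QR.
(62/557) = +1 → QR.
(268/557) = +1 → QR.
(378/557) = +1 → QR.
(391/557) = -1 → non-residue.
Total quadratic residues among the 5: 4.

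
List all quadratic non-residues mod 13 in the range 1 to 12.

Square k = 1,…,6 (k and 13−k give the same square):
1²=1, 2²=4, 3²=9, 4²≡3, 5²≡12, 6²≡10 (mod 13).
The residues are {1, 3, 4, 9, 10, 12}; the non-residues are the remaining 6 nonzero classes.

2, 5, 6, 7, 8, 11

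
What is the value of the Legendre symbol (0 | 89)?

Top reduces to 0: gcd > 1, so the symbol is 0.

0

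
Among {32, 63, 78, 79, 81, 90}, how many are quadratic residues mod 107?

3

(32/107) = -1 → non-residue.
(63/107) = -1 → non-residue.
(78/107) = -1 → non-residue.
(79/107) = +1 → QR.
(81/107) = +1 → QR.
(90/107) = +1 → QR.
Total quadratic residues among the 6: 3.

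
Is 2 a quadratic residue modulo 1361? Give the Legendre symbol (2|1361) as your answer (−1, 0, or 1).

Pull out 2: since 1361 ≡ 1 (mod 8), (2/1361) = +1.
Reached (1/1361) = 1. Collecting the sign flips along the way, the symbol is +1.

1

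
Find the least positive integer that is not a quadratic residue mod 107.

(2/107) = −1, so 2 is the smallest positive non-residue mod 107.

2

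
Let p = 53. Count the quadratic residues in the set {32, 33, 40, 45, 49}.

(32/53) = -1 → non-residue.
(33/53) = -1 → non-residue.
(40/53) = +1 → QR.
(45/53) = -1 → non-residue.
(49/53) = +1 → QR.
Total quadratic residues among the 5: 2.

2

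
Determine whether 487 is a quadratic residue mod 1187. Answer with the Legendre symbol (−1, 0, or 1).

Euler's criterion: (487/1187) ≡ 487^593 (mod 1187).
487^2 ≡ 956 (mod 1187)
487^4 ≡ 1133 (mod 1187)
487^8 ≡ 542 (mod 1187)
487^16 ≡ 575 (mod 1187)
487^32 ≡ 639 (mod 1187)
487^64 ≡ 1180 (mod 1187)
487^128 ≡ 49 (mod 1187)
487^256 ≡ 27 (mod 1187)
487^512 ≡ 729 (mod 1187)
487^593 = 487^(512+64+16+1) ≡ 1 (mod 1187).
Result is 1, so (487/1187) = 1.

1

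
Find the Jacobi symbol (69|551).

Reciprocity: 69 ≡ 1 and 551 ≡ 3 (mod 4), so (69/551) = +(551/69).
Reduce top mod 69: now compute (68/69).
Pull out 2^2: since 69 ≡ 5 (mod 8), (2/69) = -1, so (2/69)^2 = +1.
Reciprocity: 17 ≡ 1 and 69 ≡ 1 (mod 4), so (17/69) = +(69/17).
Reduce top mod 17: now compute (1/17).
Reached (1/17) = 1. Collecting the sign flips along the way, the symbol is +1.

1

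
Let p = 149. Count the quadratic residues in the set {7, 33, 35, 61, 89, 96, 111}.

5

(7/149) = +1 → QR.
(33/149) = +1 → QR.
(35/149) = +1 → QR.
(61/149) = +1 → QR.
(89/149) = -1 → non-residue.
(96/149) = +1 → QR.
(111/149) = -1 → non-residue.
Total quadratic residues among the 7: 5.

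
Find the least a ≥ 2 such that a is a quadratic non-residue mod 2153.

(2/2153) = +1, so 2 is a residue.
(3/2153) = −1, so 3 is the smallest positive non-residue mod 2153.

3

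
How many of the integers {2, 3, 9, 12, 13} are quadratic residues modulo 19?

(2/19) = -1 → non-residue.
(3/19) = -1 → non-residue.
(9/19) = +1 → QR.
(12/19) = -1 → non-residue.
(13/19) = -1 → non-residue.
Total quadratic residues among the 5: 1.

1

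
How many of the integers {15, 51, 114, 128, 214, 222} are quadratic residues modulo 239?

3

(15/239) = +1 → QR.
(51/239) = +1 → QR.
(114/239) = -1 → non-residue.
(128/239) = +1 → QR.
(214/239) = -1 → non-residue.
(222/239) = -1 → non-residue.
Total quadratic residues among the 6: 3.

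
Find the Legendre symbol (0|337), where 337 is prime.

0

Top reduces to 0: gcd > 1, so the symbol is 0.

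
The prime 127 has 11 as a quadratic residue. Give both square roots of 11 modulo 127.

30, 97

Since 127 ≡ 3 (mod 4), a square root of 11 is 11^((127+1)/4) = 11^32 mod 127.
Repeated squaring: 11^2≡121, 11^4≡36, 11^8≡26, 11^16≡41, 11^32≡30 (mod 127).
11^32 = 11^(32) ≡ 30 (mod 127).
Check: 30² = 900 ≡ 11 (mod 127). The two roots are 30 and 97.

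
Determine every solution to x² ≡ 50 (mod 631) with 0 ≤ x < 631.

161, 470

Since 631 ≡ 3 (mod 4), a square root of 50 is 50^((631+1)/4) = 50^158 mod 631.
Repeated squaring: 50^2≡607, 50^4≡576, 50^8≡501, 50^16≡494, 50^32≡470, 50^64≡50, 50^128≡607 (mod 631).
50^158 = 50^(128+16+8+4+2) ≡ 470 (mod 631).
Check: 470² = 220900 ≡ 50 (mod 631). The two roots are 161 and 470.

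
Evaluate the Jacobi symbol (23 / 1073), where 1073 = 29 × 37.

-1

Reciprocity: 23 ≡ 3 and 1073 ≡ 1 (mod 4), so (23/1073) = +(1073/23).
Reduce top mod 23: now compute (15/23).
Reciprocity: 15 ≡ 3 and 23 ≡ 3 (mod 4), so (15/23) = −(23/15).
Reduce top mod 15: now compute (8/15).
Pull out 2^3: since 15 ≡ 7 (mod 8), (2/15) = +1, so (2/15)^3 = +1.
Reached (1/15) = 1. Collecting the sign flips along the way, the symbol is -1.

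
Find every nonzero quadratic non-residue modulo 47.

Square k = 1,…,23 (k and 47−k give the same square):
1²=1, 2²=4, 3²=9, 4²=16, 5²=25, 6²=36, 7²≡2, 8²≡17, 9²≡34, 10²≡6, 11²≡27, 12²≡3, 13²≡28, 14²≡8, 15²≡37, 16²≡21, 17²≡7, 18²≡42, 19²≡32, 20²≡24, 21²≡18, 22²≡14, 23²≡12 (mod 47).
The residues are {1, 2, 3, 4, 6, 7, 8, 9, 12, 14, 16, 17, 18, 21, 24, 25, 27, 28, 32, 34, 36, 37, 42}; the non-residues are the remaining 23 nonzero classes.

5,10,11,13,15,19,20,22,23,26,29,30,31,33,35,38,39,40,41,43,44,45,46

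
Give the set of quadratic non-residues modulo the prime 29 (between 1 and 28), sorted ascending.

2, 3, 8, 10, 11, 12, 14, 15, 17, 18, 19, 21, 26, 27

Square k = 1,…,14 (k and 29−k give the same square):
1²=1, 2²=4, 3²=9, 4²=16, 5²=25, 6²≡7, 7²≡20, 8²≡6, 9²≡23, 10²≡13, 11²≡5, 12²≡28, 13²≡24, 14²≡22 (mod 29).
The residues are {1, 4, 5, 6, 7, 9, 13, 16, 20, 22, 23, 24, 25, 28}; the non-residues are the remaining 14 nonzero classes.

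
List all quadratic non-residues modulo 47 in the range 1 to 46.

Square k = 1,…,23 (k and 47−k give the same square):
1²=1, 2²=4, 3²=9, 4²=16, 5²=25, 6²=36, 7²≡2, 8²≡17, 9²≡34, 10²≡6, 11²≡27, 12²≡3, 13²≡28, 14²≡8, 15²≡37, 16²≡21, 17²≡7, 18²≡42, 19²≡32, 20²≡24, 21²≡18, 22²≡14, 23²≡12 (mod 47).
The residues are {1, 2, 3, 4, 6, 7, 8, 9, 12, 14, 16, 17, 18, 21, 24, 25, 27, 28, 32, 34, 36, 37, 42}; the non-residues are the remaining 23 nonzero classes.

5,10,11,13,15,19,20,22,23,26,29,30,31,33,35,38,39,40,41,43,44,45,46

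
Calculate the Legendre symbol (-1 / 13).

1

First reduce: -1 ≡ 12 (mod 13).
Pull out 2^2: since 13 ≡ 5 (mod 8), (2/13) = -1, so (2/13)^2 = +1.
Reciprocity: 3 ≡ 3 and 13 ≡ 1 (mod 4), so (3/13) = +(13/3).
Reduce top mod 3: now compute (1/3).
Reached (1/3) = 1. Collecting the sign flips along the way, the symbol is +1.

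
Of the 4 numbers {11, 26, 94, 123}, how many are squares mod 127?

(11/127) = +1 → QR.
(26/127) = +1 → QR.
(94/127) = +1 → QR.
(123/127) = -1 → non-residue.
Total quadratic residues among the 4: 3.

3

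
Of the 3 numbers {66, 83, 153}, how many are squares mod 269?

(66/269) = +1 → QR.
(83/269) = -1 → non-residue.
(153/269) = -1 → non-residue.
Total quadratic residues among the 3: 1.

1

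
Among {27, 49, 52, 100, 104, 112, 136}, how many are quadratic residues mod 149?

4

(27/149) = -1 → non-residue.
(49/149) = +1 → QR.
(52/149) = -1 → non-residue.
(100/149) = +1 → QR.
(104/149) = +1 → QR.
(112/149) = +1 → QR.
(136/149) = -1 → non-residue.
Total quadratic residues among the 7: 4.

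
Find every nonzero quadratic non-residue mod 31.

3 6 11 12 13 15 17 21 22 23 24 26 27 29 30

Square k = 1,…,15 (k and 31−k give the same square):
1²=1, 2²=4, 3²=9, 4²=16, 5²=25, 6²≡5, 7²≡18, 8²≡2, 9²≡19, 10²≡7, 11²≡28, 12²≡20, 13²≡14, 14²≡10, 15²≡8 (mod 31).
The residues are {1, 2, 4, 5, 7, 8, 9, 10, 14, 16, 18, 19, 20, 25, 28}; the non-residues are the remaining 15 nonzero classes.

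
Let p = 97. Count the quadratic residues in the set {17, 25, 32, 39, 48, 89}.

(17/97) = -1 → non-residue.
(25/97) = +1 → QR.
(32/97) = +1 → QR.
(39/97) = -1 → non-residue.
(48/97) = +1 → QR.
(89/97) = +1 → QR.
Total quadratic residues among the 6: 4.

4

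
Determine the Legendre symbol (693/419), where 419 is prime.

-1

First reduce: 693 ≡ 274 (mod 419).
Pull out 2: since 419 ≡ 3 (mod 8), (2/419) = -1.
Reciprocity: 137 ≡ 1 and 419 ≡ 3 (mod 4), so (137/419) = +(419/137).
Reduce top mod 137: now compute (8/137).
Pull out 2^3: since 137 ≡ 1 (mod 8), (2/137) = +1, so (2/137)^3 = +1.
Reached (1/137) = 1. Collecting the sign flips along the way, the symbol is -1.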